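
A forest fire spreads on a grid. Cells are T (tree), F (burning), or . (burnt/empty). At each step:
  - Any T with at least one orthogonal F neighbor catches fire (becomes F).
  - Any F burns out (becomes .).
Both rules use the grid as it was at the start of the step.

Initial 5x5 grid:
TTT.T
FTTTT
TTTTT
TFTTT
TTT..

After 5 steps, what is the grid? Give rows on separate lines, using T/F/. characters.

Step 1: 7 trees catch fire, 2 burn out
  FTT.T
  .FTTT
  FFTTT
  F.FTT
  TFT..
Step 2: 6 trees catch fire, 7 burn out
  .FT.T
  ..FTT
  ..FTT
  ...FT
  F.F..
Step 3: 4 trees catch fire, 6 burn out
  ..F.T
  ...FT
  ...FT
  ....F
  .....
Step 4: 2 trees catch fire, 4 burn out
  ....T
  ....F
  ....F
  .....
  .....
Step 5: 1 trees catch fire, 2 burn out
  ....F
  .....
  .....
  .....
  .....

....F
.....
.....
.....
.....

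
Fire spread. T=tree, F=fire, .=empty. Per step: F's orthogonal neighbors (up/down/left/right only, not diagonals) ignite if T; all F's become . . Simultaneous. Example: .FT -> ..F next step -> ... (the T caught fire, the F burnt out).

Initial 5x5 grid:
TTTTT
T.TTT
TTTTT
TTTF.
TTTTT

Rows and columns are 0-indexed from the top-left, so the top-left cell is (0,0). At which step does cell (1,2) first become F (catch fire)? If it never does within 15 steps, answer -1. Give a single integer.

Step 1: cell (1,2)='T' (+3 fires, +1 burnt)
Step 2: cell (1,2)='T' (+6 fires, +3 burnt)
Step 3: cell (1,2)='F' (+6 fires, +6 burnt)
  -> target ignites at step 3
Step 4: cell (1,2)='.' (+4 fires, +6 burnt)
Step 5: cell (1,2)='.' (+2 fires, +4 burnt)
Step 6: cell (1,2)='.' (+1 fires, +2 burnt)
Step 7: cell (1,2)='.' (+0 fires, +1 burnt)
  fire out at step 7

3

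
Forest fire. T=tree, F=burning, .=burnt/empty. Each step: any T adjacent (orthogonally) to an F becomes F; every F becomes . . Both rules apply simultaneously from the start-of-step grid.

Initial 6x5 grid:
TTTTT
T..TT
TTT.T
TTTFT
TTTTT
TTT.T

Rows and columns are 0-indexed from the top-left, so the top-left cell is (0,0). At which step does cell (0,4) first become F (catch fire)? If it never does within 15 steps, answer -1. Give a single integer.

Step 1: cell (0,4)='T' (+3 fires, +1 burnt)
Step 2: cell (0,4)='T' (+5 fires, +3 burnt)
Step 3: cell (0,4)='T' (+6 fires, +5 burnt)
Step 4: cell (0,4)='F' (+5 fires, +6 burnt)
  -> target ignites at step 4
Step 5: cell (0,4)='.' (+3 fires, +5 burnt)
Step 6: cell (0,4)='.' (+2 fires, +3 burnt)
Step 7: cell (0,4)='.' (+1 fires, +2 burnt)
Step 8: cell (0,4)='.' (+0 fires, +1 burnt)
  fire out at step 8

4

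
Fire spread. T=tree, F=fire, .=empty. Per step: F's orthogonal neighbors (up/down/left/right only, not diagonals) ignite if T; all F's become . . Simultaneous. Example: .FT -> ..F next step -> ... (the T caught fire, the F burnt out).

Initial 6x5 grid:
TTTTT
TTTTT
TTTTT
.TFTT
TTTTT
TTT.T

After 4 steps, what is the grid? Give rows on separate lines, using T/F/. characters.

Step 1: 4 trees catch fire, 1 burn out
  TTTTT
  TTTTT
  TTFTT
  .F.FT
  TTFTT
  TTT.T
Step 2: 7 trees catch fire, 4 burn out
  TTTTT
  TTFTT
  TF.FT
  ....F
  TF.FT
  TTF.T
Step 3: 8 trees catch fire, 7 burn out
  TTFTT
  TF.FT
  F...F
  .....
  F...F
  TF..T
Step 4: 6 trees catch fire, 8 burn out
  TF.FT
  F...F
  .....
  .....
  .....
  F...F

TF.FT
F...F
.....
.....
.....
F...F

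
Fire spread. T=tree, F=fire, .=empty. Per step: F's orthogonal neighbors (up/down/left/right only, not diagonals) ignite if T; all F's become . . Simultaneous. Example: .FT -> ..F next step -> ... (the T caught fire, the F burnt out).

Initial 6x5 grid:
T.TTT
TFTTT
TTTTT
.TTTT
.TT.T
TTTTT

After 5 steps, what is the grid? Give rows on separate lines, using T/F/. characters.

Step 1: 3 trees catch fire, 1 burn out
  T.TTT
  F.FTT
  TFTTT
  .TTTT
  .TT.T
  TTTTT
Step 2: 6 trees catch fire, 3 burn out
  F.FTT
  ...FT
  F.FTT
  .FTTT
  .TT.T
  TTTTT
Step 3: 5 trees catch fire, 6 burn out
  ...FT
  ....F
  ...FT
  ..FTT
  .FT.T
  TTTTT
Step 4: 5 trees catch fire, 5 burn out
  ....F
  .....
  ....F
  ...FT
  ..F.T
  TFTTT
Step 5: 3 trees catch fire, 5 burn out
  .....
  .....
  .....
  ....F
  ....T
  F.FTT

.....
.....
.....
....F
....T
F.FTT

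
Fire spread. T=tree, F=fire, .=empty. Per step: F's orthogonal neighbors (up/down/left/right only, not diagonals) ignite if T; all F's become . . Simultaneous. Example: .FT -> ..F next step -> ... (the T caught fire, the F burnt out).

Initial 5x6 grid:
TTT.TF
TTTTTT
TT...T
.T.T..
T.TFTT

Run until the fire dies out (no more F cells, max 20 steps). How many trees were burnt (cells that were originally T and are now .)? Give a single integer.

Step 1: +5 fires, +2 burnt (F count now 5)
Step 2: +3 fires, +5 burnt (F count now 3)
Step 3: +1 fires, +3 burnt (F count now 1)
Step 4: +1 fires, +1 burnt (F count now 1)
Step 5: +2 fires, +1 burnt (F count now 2)
Step 6: +3 fires, +2 burnt (F count now 3)
Step 7: +3 fires, +3 burnt (F count now 3)
Step 8: +0 fires, +3 burnt (F count now 0)
Fire out after step 8
Initially T: 19, now '.': 29
Total burnt (originally-T cells now '.'): 18

Answer: 18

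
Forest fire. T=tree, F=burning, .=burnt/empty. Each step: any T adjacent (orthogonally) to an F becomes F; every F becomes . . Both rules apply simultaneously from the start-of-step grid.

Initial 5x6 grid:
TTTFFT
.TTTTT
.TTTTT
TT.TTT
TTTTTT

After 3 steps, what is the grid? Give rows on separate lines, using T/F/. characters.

Step 1: 4 trees catch fire, 2 burn out
  TTF..F
  .TTFFT
  .TTTTT
  TT.TTT
  TTTTTT
Step 2: 5 trees catch fire, 4 burn out
  TF....
  .TF..F
  .TTFFT
  TT.TTT
  TTTTTT
Step 3: 6 trees catch fire, 5 burn out
  F.....
  .F....
  .TF..F
  TT.FFT
  TTTTTT

F.....
.F....
.TF..F
TT.FFT
TTTTTT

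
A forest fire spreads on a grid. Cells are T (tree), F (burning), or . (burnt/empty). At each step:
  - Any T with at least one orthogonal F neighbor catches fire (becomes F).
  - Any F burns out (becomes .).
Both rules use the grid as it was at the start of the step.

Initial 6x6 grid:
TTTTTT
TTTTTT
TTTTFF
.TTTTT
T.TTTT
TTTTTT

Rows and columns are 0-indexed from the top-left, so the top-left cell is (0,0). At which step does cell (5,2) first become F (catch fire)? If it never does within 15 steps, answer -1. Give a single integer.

Step 1: cell (5,2)='T' (+5 fires, +2 burnt)
Step 2: cell (5,2)='T' (+7 fires, +5 burnt)
Step 3: cell (5,2)='T' (+7 fires, +7 burnt)
Step 4: cell (5,2)='T' (+6 fires, +7 burnt)
Step 5: cell (5,2)='F' (+3 fires, +6 burnt)
  -> target ignites at step 5
Step 6: cell (5,2)='.' (+2 fires, +3 burnt)
Step 7: cell (5,2)='.' (+1 fires, +2 burnt)
Step 8: cell (5,2)='.' (+1 fires, +1 burnt)
Step 9: cell (5,2)='.' (+0 fires, +1 burnt)
  fire out at step 9

5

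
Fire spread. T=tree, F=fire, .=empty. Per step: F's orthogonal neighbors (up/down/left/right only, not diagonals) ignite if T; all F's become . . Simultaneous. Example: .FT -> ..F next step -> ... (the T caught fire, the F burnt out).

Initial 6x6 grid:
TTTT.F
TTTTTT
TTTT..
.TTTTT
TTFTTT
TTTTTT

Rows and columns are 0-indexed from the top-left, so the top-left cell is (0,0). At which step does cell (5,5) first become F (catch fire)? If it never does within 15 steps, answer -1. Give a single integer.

Step 1: cell (5,5)='T' (+5 fires, +2 burnt)
Step 2: cell (5,5)='T' (+8 fires, +5 burnt)
Step 3: cell (5,5)='T' (+8 fires, +8 burnt)
Step 4: cell (5,5)='F' (+6 fires, +8 burnt)
  -> target ignites at step 4
Step 5: cell (5,5)='.' (+2 fires, +6 burnt)
Step 6: cell (5,5)='.' (+1 fires, +2 burnt)
Step 7: cell (5,5)='.' (+0 fires, +1 burnt)
  fire out at step 7

4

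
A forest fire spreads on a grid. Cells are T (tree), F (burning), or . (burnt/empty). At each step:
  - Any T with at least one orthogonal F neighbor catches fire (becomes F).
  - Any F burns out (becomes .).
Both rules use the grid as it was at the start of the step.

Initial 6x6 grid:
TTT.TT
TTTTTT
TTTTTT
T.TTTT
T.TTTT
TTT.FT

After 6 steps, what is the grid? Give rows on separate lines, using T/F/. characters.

Step 1: 2 trees catch fire, 1 burn out
  TTT.TT
  TTTTTT
  TTTTTT
  T.TTTT
  T.TTFT
  TTT..F
Step 2: 3 trees catch fire, 2 burn out
  TTT.TT
  TTTTTT
  TTTTTT
  T.TTFT
  T.TF.F
  TTT...
Step 3: 4 trees catch fire, 3 burn out
  TTT.TT
  TTTTTT
  TTTTFT
  T.TF.F
  T.F...
  TTT...
Step 4: 5 trees catch fire, 4 burn out
  TTT.TT
  TTTTFT
  TTTF.F
  T.F...
  T.....
  TTF...
Step 5: 5 trees catch fire, 5 burn out
  TTT.FT
  TTTF.F
  TTF...
  T.....
  T.....
  TF....
Step 6: 4 trees catch fire, 5 burn out
  TTT..F
  TTF...
  TF....
  T.....
  T.....
  F.....

TTT..F
TTF...
TF....
T.....
T.....
F.....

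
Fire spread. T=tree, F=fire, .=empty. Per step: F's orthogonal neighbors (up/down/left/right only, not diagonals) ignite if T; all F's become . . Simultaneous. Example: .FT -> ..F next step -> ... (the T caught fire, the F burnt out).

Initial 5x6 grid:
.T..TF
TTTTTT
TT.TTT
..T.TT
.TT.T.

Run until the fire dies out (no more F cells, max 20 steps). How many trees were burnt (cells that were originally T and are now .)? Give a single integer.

Answer: 16

Derivation:
Step 1: +2 fires, +1 burnt (F count now 2)
Step 2: +2 fires, +2 burnt (F count now 2)
Step 3: +3 fires, +2 burnt (F count now 3)
Step 4: +3 fires, +3 burnt (F count now 3)
Step 5: +2 fires, +3 burnt (F count now 2)
Step 6: +3 fires, +2 burnt (F count now 3)
Step 7: +1 fires, +3 burnt (F count now 1)
Step 8: +0 fires, +1 burnt (F count now 0)
Fire out after step 8
Initially T: 19, now '.': 27
Total burnt (originally-T cells now '.'): 16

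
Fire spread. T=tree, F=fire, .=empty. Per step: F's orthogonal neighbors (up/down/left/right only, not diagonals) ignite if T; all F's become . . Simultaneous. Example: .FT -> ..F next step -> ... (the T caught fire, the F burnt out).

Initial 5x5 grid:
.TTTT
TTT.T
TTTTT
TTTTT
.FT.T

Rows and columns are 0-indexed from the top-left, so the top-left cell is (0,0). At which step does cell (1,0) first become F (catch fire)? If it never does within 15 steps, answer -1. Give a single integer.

Step 1: cell (1,0)='T' (+2 fires, +1 burnt)
Step 2: cell (1,0)='T' (+3 fires, +2 burnt)
Step 3: cell (1,0)='T' (+4 fires, +3 burnt)
Step 4: cell (1,0)='F' (+5 fires, +4 burnt)
  -> target ignites at step 4
Step 5: cell (1,0)='.' (+3 fires, +5 burnt)
Step 6: cell (1,0)='.' (+2 fires, +3 burnt)
Step 7: cell (1,0)='.' (+1 fires, +2 burnt)
Step 8: cell (1,0)='.' (+0 fires, +1 burnt)
  fire out at step 8

4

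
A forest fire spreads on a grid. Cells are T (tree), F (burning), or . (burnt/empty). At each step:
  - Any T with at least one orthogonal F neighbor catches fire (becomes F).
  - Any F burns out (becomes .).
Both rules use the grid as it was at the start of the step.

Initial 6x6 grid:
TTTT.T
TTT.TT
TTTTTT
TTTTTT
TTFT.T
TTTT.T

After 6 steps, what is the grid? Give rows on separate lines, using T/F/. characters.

Step 1: 4 trees catch fire, 1 burn out
  TTTT.T
  TTT.TT
  TTTTTT
  TTFTTT
  TF.F.T
  TTFT.T
Step 2: 6 trees catch fire, 4 burn out
  TTTT.T
  TTT.TT
  TTFTTT
  TF.FTT
  F....T
  TF.F.T
Step 3: 6 trees catch fire, 6 burn out
  TTTT.T
  TTF.TT
  TF.FTT
  F...FT
  .....T
  F....T
Step 4: 5 trees catch fire, 6 burn out
  TTFT.T
  TF..TT
  F...FT
  .....F
  .....T
  .....T
Step 5: 6 trees catch fire, 5 burn out
  TF.F.T
  F...FT
  .....F
  ......
  .....F
  .....T
Step 6: 3 trees catch fire, 6 burn out
  F....T
  .....F
  ......
  ......
  ......
  .....F

F....T
.....F
......
......
......
.....F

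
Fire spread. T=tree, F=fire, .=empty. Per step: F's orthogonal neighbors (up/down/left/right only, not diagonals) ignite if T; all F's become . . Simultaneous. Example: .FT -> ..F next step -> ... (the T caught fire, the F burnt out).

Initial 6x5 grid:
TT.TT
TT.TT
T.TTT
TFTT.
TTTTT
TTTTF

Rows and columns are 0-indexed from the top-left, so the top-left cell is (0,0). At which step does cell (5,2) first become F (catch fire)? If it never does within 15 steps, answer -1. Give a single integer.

Step 1: cell (5,2)='T' (+5 fires, +2 burnt)
Step 2: cell (5,2)='F' (+8 fires, +5 burnt)
  -> target ignites at step 2
Step 3: cell (5,2)='.' (+3 fires, +8 burnt)
Step 4: cell (5,2)='.' (+4 fires, +3 burnt)
Step 5: cell (5,2)='.' (+3 fires, +4 burnt)
Step 6: cell (5,2)='.' (+1 fires, +3 burnt)
Step 7: cell (5,2)='.' (+0 fires, +1 burnt)
  fire out at step 7

2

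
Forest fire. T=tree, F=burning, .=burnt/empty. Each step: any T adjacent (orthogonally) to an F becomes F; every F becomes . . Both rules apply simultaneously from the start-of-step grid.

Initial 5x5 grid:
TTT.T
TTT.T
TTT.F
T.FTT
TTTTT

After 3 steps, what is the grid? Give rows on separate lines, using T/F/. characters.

Step 1: 5 trees catch fire, 2 burn out
  TTT.T
  TTT.F
  TTF..
  T..FF
  TTFTT
Step 2: 6 trees catch fire, 5 burn out
  TTT.F
  TTF..
  TF...
  T....
  TF.FF
Step 3: 4 trees catch fire, 6 burn out
  TTF..
  TF...
  F....
  T....
  F....

TTF..
TF...
F....
T....
F....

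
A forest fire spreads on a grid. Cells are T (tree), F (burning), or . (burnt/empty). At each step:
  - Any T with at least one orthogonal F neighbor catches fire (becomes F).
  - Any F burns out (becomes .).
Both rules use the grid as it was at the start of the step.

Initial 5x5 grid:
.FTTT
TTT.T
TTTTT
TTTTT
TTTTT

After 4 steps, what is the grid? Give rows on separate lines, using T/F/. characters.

Step 1: 2 trees catch fire, 1 burn out
  ..FTT
  TFT.T
  TTTTT
  TTTTT
  TTTTT
Step 2: 4 trees catch fire, 2 burn out
  ...FT
  F.F.T
  TFTTT
  TTTTT
  TTTTT
Step 3: 4 trees catch fire, 4 burn out
  ....F
  ....T
  F.FTT
  TFTTT
  TTTTT
Step 4: 5 trees catch fire, 4 burn out
  .....
  ....F
  ...FT
  F.FTT
  TFTTT

.....
....F
...FT
F.FTT
TFTTT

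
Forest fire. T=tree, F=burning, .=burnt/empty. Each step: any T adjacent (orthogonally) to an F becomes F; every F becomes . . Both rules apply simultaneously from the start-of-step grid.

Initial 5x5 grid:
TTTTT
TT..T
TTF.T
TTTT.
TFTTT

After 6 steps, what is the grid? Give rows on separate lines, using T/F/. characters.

Step 1: 5 trees catch fire, 2 burn out
  TTTTT
  TT..T
  TF..T
  TFFT.
  F.FTT
Step 2: 5 trees catch fire, 5 burn out
  TTTTT
  TF..T
  F...T
  F..F.
  ...FT
Step 3: 3 trees catch fire, 5 burn out
  TFTTT
  F...T
  ....T
  .....
  ....F
Step 4: 2 trees catch fire, 3 burn out
  F.FTT
  ....T
  ....T
  .....
  .....
Step 5: 1 trees catch fire, 2 burn out
  ...FT
  ....T
  ....T
  .....
  .....
Step 6: 1 trees catch fire, 1 burn out
  ....F
  ....T
  ....T
  .....
  .....

....F
....T
....T
.....
.....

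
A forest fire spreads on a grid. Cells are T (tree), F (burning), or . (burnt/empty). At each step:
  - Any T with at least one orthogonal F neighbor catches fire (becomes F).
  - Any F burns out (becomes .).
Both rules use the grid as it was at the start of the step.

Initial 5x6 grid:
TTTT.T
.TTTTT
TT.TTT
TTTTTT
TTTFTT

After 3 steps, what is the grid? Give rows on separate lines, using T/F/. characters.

Step 1: 3 trees catch fire, 1 burn out
  TTTT.T
  .TTTTT
  TT.TTT
  TTTFTT
  TTF.FT
Step 2: 5 trees catch fire, 3 burn out
  TTTT.T
  .TTTTT
  TT.FTT
  TTF.FT
  TF...F
Step 3: 5 trees catch fire, 5 burn out
  TTTT.T
  .TTFTT
  TT..FT
  TF...F
  F.....

TTTT.T
.TTFTT
TT..FT
TF...F
F.....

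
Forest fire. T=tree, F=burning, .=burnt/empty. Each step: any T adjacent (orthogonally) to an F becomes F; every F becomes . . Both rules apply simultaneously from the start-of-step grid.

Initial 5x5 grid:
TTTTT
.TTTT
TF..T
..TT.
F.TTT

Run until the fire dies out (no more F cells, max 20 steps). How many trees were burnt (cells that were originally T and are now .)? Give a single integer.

Step 1: +2 fires, +2 burnt (F count now 2)
Step 2: +2 fires, +2 burnt (F count now 2)
Step 3: +3 fires, +2 burnt (F count now 3)
Step 4: +2 fires, +3 burnt (F count now 2)
Step 5: +2 fires, +2 burnt (F count now 2)
Step 6: +0 fires, +2 burnt (F count now 0)
Fire out after step 6
Initially T: 16, now '.': 20
Total burnt (originally-T cells now '.'): 11

Answer: 11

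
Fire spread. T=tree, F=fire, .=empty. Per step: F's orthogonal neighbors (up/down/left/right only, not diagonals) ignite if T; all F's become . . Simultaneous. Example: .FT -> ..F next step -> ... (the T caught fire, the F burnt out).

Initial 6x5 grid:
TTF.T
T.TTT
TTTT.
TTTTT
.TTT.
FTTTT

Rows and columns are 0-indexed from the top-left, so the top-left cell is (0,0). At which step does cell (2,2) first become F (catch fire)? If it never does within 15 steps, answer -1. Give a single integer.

Step 1: cell (2,2)='T' (+3 fires, +2 burnt)
Step 2: cell (2,2)='F' (+5 fires, +3 burnt)
  -> target ignites at step 2
Step 3: cell (2,2)='.' (+8 fires, +5 burnt)
Step 4: cell (2,2)='.' (+6 fires, +8 burnt)
Step 5: cell (2,2)='.' (+1 fires, +6 burnt)
Step 6: cell (2,2)='.' (+0 fires, +1 burnt)
  fire out at step 6

2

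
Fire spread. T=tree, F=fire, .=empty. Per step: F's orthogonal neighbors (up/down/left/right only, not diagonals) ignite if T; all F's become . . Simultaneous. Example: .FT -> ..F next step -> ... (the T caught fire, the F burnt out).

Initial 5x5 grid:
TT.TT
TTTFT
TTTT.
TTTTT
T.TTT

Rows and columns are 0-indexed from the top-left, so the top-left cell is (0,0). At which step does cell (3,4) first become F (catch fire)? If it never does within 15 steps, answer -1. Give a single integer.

Step 1: cell (3,4)='T' (+4 fires, +1 burnt)
Step 2: cell (3,4)='T' (+4 fires, +4 burnt)
Step 3: cell (3,4)='F' (+6 fires, +4 burnt)
  -> target ignites at step 3
Step 4: cell (3,4)='.' (+5 fires, +6 burnt)
Step 5: cell (3,4)='.' (+1 fires, +5 burnt)
Step 6: cell (3,4)='.' (+1 fires, +1 burnt)
Step 7: cell (3,4)='.' (+0 fires, +1 burnt)
  fire out at step 7

3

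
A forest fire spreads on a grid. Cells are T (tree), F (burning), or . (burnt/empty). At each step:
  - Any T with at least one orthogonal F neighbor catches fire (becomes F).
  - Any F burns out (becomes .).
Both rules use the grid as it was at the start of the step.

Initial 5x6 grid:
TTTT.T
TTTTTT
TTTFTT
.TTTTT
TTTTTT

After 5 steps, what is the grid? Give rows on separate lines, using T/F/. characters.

Step 1: 4 trees catch fire, 1 burn out
  TTTT.T
  TTTFTT
  TTF.FT
  .TTFTT
  TTTTTT
Step 2: 8 trees catch fire, 4 burn out
  TTTF.T
  TTF.FT
  TF...F
  .TF.FT
  TTTFTT
Step 3: 8 trees catch fire, 8 burn out
  TTF..T
  TF...F
  F.....
  .F...F
  TTF.FT
Step 4: 5 trees catch fire, 8 burn out
  TF...F
  F.....
  ......
  ......
  TF...F
Step 5: 2 trees catch fire, 5 burn out
  F.....
  ......
  ......
  ......
  F.....

F.....
......
......
......
F.....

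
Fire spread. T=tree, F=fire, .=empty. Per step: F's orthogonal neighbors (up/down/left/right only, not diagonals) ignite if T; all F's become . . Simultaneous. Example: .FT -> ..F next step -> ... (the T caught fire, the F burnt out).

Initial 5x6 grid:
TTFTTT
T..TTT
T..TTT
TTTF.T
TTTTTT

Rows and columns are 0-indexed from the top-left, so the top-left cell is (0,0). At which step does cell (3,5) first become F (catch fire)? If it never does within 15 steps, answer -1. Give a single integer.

Step 1: cell (3,5)='T' (+5 fires, +2 burnt)
Step 2: cell (3,5)='T' (+7 fires, +5 burnt)
Step 3: cell (3,5)='T' (+7 fires, +7 burnt)
Step 4: cell (3,5)='F' (+4 fires, +7 burnt)
  -> target ignites at step 4
Step 5: cell (3,5)='.' (+0 fires, +4 burnt)
  fire out at step 5

4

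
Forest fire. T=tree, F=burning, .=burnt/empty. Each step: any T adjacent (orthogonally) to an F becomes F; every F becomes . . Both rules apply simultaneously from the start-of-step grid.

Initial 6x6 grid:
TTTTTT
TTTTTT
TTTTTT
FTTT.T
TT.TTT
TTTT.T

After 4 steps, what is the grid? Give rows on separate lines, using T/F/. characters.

Step 1: 3 trees catch fire, 1 burn out
  TTTTTT
  TTTTTT
  FTTTTT
  .FTT.T
  FT.TTT
  TTTT.T
Step 2: 5 trees catch fire, 3 burn out
  TTTTTT
  FTTTTT
  .FTTTT
  ..FT.T
  .F.TTT
  FTTT.T
Step 3: 5 trees catch fire, 5 burn out
  FTTTTT
  .FTTTT
  ..FTTT
  ...F.T
  ...TTT
  .FTT.T
Step 4: 5 trees catch fire, 5 burn out
  .FTTTT
  ..FTTT
  ...FTT
  .....T
  ...FTT
  ..FT.T

.FTTTT
..FTTT
...FTT
.....T
...FTT
..FT.T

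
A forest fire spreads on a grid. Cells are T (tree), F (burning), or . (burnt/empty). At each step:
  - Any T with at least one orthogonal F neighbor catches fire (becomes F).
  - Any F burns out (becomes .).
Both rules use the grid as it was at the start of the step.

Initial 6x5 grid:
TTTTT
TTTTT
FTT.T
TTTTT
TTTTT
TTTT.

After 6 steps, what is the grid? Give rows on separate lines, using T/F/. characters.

Step 1: 3 trees catch fire, 1 burn out
  TTTTT
  FTTTT
  .FT.T
  FTTTT
  TTTTT
  TTTT.
Step 2: 5 trees catch fire, 3 burn out
  FTTTT
  .FTTT
  ..F.T
  .FTTT
  FTTTT
  TTTT.
Step 3: 5 trees catch fire, 5 burn out
  .FTTT
  ..FTT
  ....T
  ..FTT
  .FTTT
  FTTT.
Step 4: 5 trees catch fire, 5 burn out
  ..FTT
  ...FT
  ....T
  ...FT
  ..FTT
  .FTT.
Step 5: 5 trees catch fire, 5 burn out
  ...FT
  ....F
  ....T
  ....F
  ...FT
  ..FT.
Step 6: 4 trees catch fire, 5 burn out
  ....F
  .....
  ....F
  .....
  ....F
  ...F.

....F
.....
....F
.....
....F
...F.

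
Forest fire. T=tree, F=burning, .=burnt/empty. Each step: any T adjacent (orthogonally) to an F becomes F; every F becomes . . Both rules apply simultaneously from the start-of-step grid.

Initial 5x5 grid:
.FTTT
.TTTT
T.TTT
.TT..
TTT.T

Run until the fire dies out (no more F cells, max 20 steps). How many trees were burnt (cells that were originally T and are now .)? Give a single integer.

Step 1: +2 fires, +1 burnt (F count now 2)
Step 2: +2 fires, +2 burnt (F count now 2)
Step 3: +3 fires, +2 burnt (F count now 3)
Step 4: +3 fires, +3 burnt (F count now 3)
Step 5: +3 fires, +3 burnt (F count now 3)
Step 6: +1 fires, +3 burnt (F count now 1)
Step 7: +1 fires, +1 burnt (F count now 1)
Step 8: +0 fires, +1 burnt (F count now 0)
Fire out after step 8
Initially T: 17, now '.': 23
Total burnt (originally-T cells now '.'): 15

Answer: 15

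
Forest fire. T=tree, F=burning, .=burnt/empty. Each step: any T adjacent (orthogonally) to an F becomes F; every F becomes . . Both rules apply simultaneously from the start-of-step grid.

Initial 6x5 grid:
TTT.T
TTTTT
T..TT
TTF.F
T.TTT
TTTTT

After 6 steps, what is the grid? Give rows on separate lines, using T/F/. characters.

Step 1: 4 trees catch fire, 2 burn out
  TTT.T
  TTTTT
  T..TF
  TF...
  T.FTF
  TTTTT
Step 2: 6 trees catch fire, 4 burn out
  TTT.T
  TTTTF
  T..F.
  F....
  T..F.
  TTFTF
Step 3: 6 trees catch fire, 6 burn out
  TTT.F
  TTTF.
  F....
  .....
  F....
  TF.F.
Step 4: 3 trees catch fire, 6 burn out
  TTT..
  FTF..
  .....
  .....
  .....
  F....
Step 5: 3 trees catch fire, 3 burn out
  FTF..
  .F...
  .....
  .....
  .....
  .....
Step 6: 1 trees catch fire, 3 burn out
  .F...
  .....
  .....
  .....
  .....
  .....

.F...
.....
.....
.....
.....
.....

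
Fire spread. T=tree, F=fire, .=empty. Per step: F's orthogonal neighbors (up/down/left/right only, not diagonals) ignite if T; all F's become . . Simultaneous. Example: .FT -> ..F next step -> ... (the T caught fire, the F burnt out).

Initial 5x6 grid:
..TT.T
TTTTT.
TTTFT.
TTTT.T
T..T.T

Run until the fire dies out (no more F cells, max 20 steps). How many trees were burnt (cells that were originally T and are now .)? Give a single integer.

Answer: 17

Derivation:
Step 1: +4 fires, +1 burnt (F count now 4)
Step 2: +6 fires, +4 burnt (F count now 6)
Step 3: +4 fires, +6 burnt (F count now 4)
Step 4: +2 fires, +4 burnt (F count now 2)
Step 5: +1 fires, +2 burnt (F count now 1)
Step 6: +0 fires, +1 burnt (F count now 0)
Fire out after step 6
Initially T: 20, now '.': 27
Total burnt (originally-T cells now '.'): 17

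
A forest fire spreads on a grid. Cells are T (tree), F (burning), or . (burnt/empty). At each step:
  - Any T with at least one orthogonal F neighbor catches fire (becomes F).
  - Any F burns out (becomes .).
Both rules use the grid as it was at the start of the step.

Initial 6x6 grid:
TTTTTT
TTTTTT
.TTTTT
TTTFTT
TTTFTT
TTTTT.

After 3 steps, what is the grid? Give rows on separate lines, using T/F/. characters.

Step 1: 6 trees catch fire, 2 burn out
  TTTTTT
  TTTTTT
  .TTFTT
  TTF.FT
  TTF.FT
  TTTFT.
Step 2: 9 trees catch fire, 6 burn out
  TTTTTT
  TTTFTT
  .TF.FT
  TF...F
  TF...F
  TTF.F.
Step 3: 8 trees catch fire, 9 burn out
  TTTFTT
  TTF.FT
  .F...F
  F.....
  F.....
  TF....

TTTFTT
TTF.FT
.F...F
F.....
F.....
TF....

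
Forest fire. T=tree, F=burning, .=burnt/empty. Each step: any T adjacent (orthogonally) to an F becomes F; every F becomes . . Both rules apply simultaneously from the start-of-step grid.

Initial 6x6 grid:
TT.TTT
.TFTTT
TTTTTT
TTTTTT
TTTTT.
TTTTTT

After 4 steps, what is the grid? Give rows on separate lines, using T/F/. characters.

Step 1: 3 trees catch fire, 1 burn out
  TT.TTT
  .F.FTT
  TTFTTT
  TTTTTT
  TTTTT.
  TTTTTT
Step 2: 6 trees catch fire, 3 burn out
  TF.FTT
  ....FT
  TF.FTT
  TTFTTT
  TTTTT.
  TTTTTT
Step 3: 8 trees catch fire, 6 burn out
  F...FT
  .....F
  F...FT
  TF.FTT
  TTFTT.
  TTTTTT
Step 4: 7 trees catch fire, 8 burn out
  .....F
  ......
  .....F
  F...FT
  TF.FT.
  TTFTTT

.....F
......
.....F
F...FT
TF.FT.
TTFTTT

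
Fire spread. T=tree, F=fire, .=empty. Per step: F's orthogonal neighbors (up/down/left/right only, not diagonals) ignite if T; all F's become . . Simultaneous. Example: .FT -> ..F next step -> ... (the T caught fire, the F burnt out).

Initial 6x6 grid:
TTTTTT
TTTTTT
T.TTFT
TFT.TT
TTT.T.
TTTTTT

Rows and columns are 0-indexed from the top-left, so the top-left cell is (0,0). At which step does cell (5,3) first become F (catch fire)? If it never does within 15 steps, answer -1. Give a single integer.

Step 1: cell (5,3)='T' (+7 fires, +2 burnt)
Step 2: cell (5,3)='T' (+10 fires, +7 burnt)
Step 3: cell (5,3)='T' (+7 fires, +10 burnt)
Step 4: cell (5,3)='F' (+5 fires, +7 burnt)
  -> target ignites at step 4
Step 5: cell (5,3)='.' (+1 fires, +5 burnt)
Step 6: cell (5,3)='.' (+0 fires, +1 burnt)
  fire out at step 6

4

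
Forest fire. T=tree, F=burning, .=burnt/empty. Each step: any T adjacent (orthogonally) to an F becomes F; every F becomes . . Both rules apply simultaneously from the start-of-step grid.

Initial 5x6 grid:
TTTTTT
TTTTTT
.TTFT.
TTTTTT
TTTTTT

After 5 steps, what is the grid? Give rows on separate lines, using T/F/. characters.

Step 1: 4 trees catch fire, 1 burn out
  TTTTTT
  TTTFTT
  .TF.F.
  TTTFTT
  TTTTTT
Step 2: 7 trees catch fire, 4 burn out
  TTTFTT
  TTF.FT
  .F....
  TTF.FT
  TTTFTT
Step 3: 8 trees catch fire, 7 burn out
  TTF.FT
  TF...F
  ......
  TF...F
  TTF.FT
Step 4: 6 trees catch fire, 8 burn out
  TF...F
  F.....
  ......
  F.....
  TF...F
Step 5: 2 trees catch fire, 6 burn out
  F.....
  ......
  ......
  ......
  F.....

F.....
......
......
......
F.....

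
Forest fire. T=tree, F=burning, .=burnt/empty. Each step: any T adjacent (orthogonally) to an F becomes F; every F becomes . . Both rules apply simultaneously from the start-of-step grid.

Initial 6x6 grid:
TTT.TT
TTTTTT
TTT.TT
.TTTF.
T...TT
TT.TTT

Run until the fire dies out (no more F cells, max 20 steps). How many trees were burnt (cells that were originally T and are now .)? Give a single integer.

Step 1: +3 fires, +1 burnt (F count now 3)
Step 2: +5 fires, +3 burnt (F count now 5)
Step 3: +7 fires, +5 burnt (F count now 7)
Step 4: +3 fires, +7 burnt (F count now 3)
Step 5: +3 fires, +3 burnt (F count now 3)
Step 6: +2 fires, +3 burnt (F count now 2)
Step 7: +1 fires, +2 burnt (F count now 1)
Step 8: +0 fires, +1 burnt (F count now 0)
Fire out after step 8
Initially T: 27, now '.': 33
Total burnt (originally-T cells now '.'): 24

Answer: 24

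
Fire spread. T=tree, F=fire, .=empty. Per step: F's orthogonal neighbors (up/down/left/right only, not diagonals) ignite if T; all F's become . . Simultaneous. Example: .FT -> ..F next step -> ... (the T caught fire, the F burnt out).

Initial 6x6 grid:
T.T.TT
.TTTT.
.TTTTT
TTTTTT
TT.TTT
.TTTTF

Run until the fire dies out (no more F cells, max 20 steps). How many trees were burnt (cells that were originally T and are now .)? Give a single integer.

Step 1: +2 fires, +1 burnt (F count now 2)
Step 2: +3 fires, +2 burnt (F count now 3)
Step 3: +4 fires, +3 burnt (F count now 4)
Step 4: +3 fires, +4 burnt (F count now 3)
Step 5: +4 fires, +3 burnt (F count now 4)
Step 6: +5 fires, +4 burnt (F count now 5)
Step 7: +4 fires, +5 burnt (F count now 4)
Step 8: +2 fires, +4 burnt (F count now 2)
Step 9: +0 fires, +2 burnt (F count now 0)
Fire out after step 9
Initially T: 28, now '.': 35
Total burnt (originally-T cells now '.'): 27

Answer: 27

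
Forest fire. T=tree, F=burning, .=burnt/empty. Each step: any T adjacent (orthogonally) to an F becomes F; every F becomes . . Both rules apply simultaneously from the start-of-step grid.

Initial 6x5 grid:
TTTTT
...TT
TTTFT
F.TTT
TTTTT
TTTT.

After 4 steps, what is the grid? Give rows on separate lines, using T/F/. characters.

Step 1: 6 trees catch fire, 2 burn out
  TTTTT
  ...FT
  FTF.F
  ..TFT
  FTTTT
  TTTT.
Step 2: 8 trees catch fire, 6 burn out
  TTTFT
  ....F
  .F...
  ..F.F
  .FTFT
  FTTT.
Step 3: 6 trees catch fire, 8 burn out
  TTF.F
  .....
  .....
  .....
  ..F.F
  .FTF.
Step 4: 2 trees catch fire, 6 burn out
  TF...
  .....
  .....
  .....
  .....
  ..F..

TF...
.....
.....
.....
.....
..F..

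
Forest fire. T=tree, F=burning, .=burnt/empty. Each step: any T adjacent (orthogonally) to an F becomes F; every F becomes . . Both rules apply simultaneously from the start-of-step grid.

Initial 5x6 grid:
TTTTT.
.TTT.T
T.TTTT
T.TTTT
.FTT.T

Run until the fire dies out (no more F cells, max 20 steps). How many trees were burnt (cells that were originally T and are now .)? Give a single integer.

Answer: 20

Derivation:
Step 1: +1 fires, +1 burnt (F count now 1)
Step 2: +2 fires, +1 burnt (F count now 2)
Step 3: +2 fires, +2 burnt (F count now 2)
Step 4: +3 fires, +2 burnt (F count now 3)
Step 5: +5 fires, +3 burnt (F count now 5)
Step 6: +4 fires, +5 burnt (F count now 4)
Step 7: +3 fires, +4 burnt (F count now 3)
Step 8: +0 fires, +3 burnt (F count now 0)
Fire out after step 8
Initially T: 22, now '.': 28
Total burnt (originally-T cells now '.'): 20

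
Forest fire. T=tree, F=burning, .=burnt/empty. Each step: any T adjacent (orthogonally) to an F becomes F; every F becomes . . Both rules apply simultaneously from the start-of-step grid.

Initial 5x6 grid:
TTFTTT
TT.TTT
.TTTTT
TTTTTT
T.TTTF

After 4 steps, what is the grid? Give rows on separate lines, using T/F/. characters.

Step 1: 4 trees catch fire, 2 burn out
  TF.FTT
  TT.TTT
  .TTTTT
  TTTTTF
  T.TTF.
Step 2: 7 trees catch fire, 4 burn out
  F...FT
  TF.FTT
  .TTTTF
  TTTTF.
  T.TF..
Step 3: 9 trees catch fire, 7 burn out
  .....F
  F...FF
  .FTFF.
  TTTF..
  T.F...
Step 4: 3 trees catch fire, 9 burn out
  ......
  ......
  ..F...
  TFF...
  T.....

......
......
..F...
TFF...
T.....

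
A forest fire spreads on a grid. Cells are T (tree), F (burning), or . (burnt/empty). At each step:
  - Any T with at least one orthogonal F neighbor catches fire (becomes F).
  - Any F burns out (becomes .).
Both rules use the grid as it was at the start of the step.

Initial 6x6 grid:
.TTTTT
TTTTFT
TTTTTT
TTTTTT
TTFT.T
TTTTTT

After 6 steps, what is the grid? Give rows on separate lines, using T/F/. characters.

Step 1: 8 trees catch fire, 2 burn out
  .TTTFT
  TTTF.F
  TTTTFT
  TTFTTT
  TF.F.T
  TTFTTT
Step 2: 12 trees catch fire, 8 burn out
  .TTF.F
  TTF...
  TTFF.F
  TF.FFT
  F....T
  TF.FTT
Step 3: 7 trees catch fire, 12 burn out
  .TF...
  TF....
  TF....
  F....F
  .....T
  F...FT
Step 4: 5 trees catch fire, 7 burn out
  .F....
  F.....
  F.....
  ......
  .....F
  .....F
Step 5: 0 trees catch fire, 5 burn out
  ......
  ......
  ......
  ......
  ......
  ......
Step 6: 0 trees catch fire, 0 burn out
  ......
  ......
  ......
  ......
  ......
  ......

......
......
......
......
......
......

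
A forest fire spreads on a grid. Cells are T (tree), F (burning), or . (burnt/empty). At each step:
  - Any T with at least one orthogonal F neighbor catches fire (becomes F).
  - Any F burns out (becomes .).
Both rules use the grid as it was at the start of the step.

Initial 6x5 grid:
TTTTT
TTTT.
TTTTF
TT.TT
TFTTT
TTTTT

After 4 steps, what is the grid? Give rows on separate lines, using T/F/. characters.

Step 1: 6 trees catch fire, 2 burn out
  TTTTT
  TTTT.
  TTTF.
  TF.TF
  F.FTT
  TFTTT
Step 2: 9 trees catch fire, 6 burn out
  TTTTT
  TTTF.
  TFF..
  F..F.
  ...FF
  F.FTT
Step 3: 6 trees catch fire, 9 burn out
  TTTFT
  TFF..
  F....
  .....
  .....
  ...FF
Step 4: 4 trees catch fire, 6 burn out
  TFF.F
  F....
  .....
  .....
  .....
  .....

TFF.F
F....
.....
.....
.....
.....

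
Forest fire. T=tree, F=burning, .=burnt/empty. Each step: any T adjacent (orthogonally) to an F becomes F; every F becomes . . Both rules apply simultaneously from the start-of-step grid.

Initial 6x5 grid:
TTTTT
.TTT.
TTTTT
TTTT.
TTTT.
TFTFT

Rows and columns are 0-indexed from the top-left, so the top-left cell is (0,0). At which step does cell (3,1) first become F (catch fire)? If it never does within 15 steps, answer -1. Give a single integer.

Step 1: cell (3,1)='T' (+5 fires, +2 burnt)
Step 2: cell (3,1)='F' (+4 fires, +5 burnt)
  -> target ignites at step 2
Step 3: cell (3,1)='.' (+4 fires, +4 burnt)
Step 4: cell (3,1)='.' (+5 fires, +4 burnt)
Step 5: cell (3,1)='.' (+3 fires, +5 burnt)
Step 6: cell (3,1)='.' (+3 fires, +3 burnt)
Step 7: cell (3,1)='.' (+0 fires, +3 burnt)
  fire out at step 7

2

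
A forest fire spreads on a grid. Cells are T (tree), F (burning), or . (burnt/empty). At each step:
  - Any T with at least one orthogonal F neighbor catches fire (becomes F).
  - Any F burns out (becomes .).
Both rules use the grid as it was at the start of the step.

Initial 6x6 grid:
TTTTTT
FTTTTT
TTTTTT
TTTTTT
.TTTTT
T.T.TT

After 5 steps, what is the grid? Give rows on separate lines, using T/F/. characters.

Step 1: 3 trees catch fire, 1 burn out
  FTTTTT
  .FTTTT
  FTTTTT
  TTTTTT
  .TTTTT
  T.T.TT
Step 2: 4 trees catch fire, 3 burn out
  .FTTTT
  ..FTTT
  .FTTTT
  FTTTTT
  .TTTTT
  T.T.TT
Step 3: 4 trees catch fire, 4 burn out
  ..FTTT
  ...FTT
  ..FTTT
  .FTTTT
  .TTTTT
  T.T.TT
Step 4: 5 trees catch fire, 4 burn out
  ...FTT
  ....FT
  ...FTT
  ..FTTT
  .FTTTT
  T.T.TT
Step 5: 5 trees catch fire, 5 burn out
  ....FT
  .....F
  ....FT
  ...FTT
  ..FTTT
  T.T.TT

....FT
.....F
....FT
...FTT
..FTTT
T.T.TT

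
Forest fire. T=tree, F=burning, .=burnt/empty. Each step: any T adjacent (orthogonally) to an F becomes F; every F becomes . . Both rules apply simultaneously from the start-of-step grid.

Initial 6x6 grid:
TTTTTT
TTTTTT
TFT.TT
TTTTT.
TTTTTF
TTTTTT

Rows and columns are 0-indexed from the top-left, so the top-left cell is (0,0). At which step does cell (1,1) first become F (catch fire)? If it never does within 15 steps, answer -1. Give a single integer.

Step 1: cell (1,1)='F' (+6 fires, +2 burnt)
  -> target ignites at step 1
Step 2: cell (1,1)='.' (+9 fires, +6 burnt)
Step 3: cell (1,1)='.' (+9 fires, +9 burnt)
Step 4: cell (1,1)='.' (+5 fires, +9 burnt)
Step 5: cell (1,1)='.' (+2 fires, +5 burnt)
Step 6: cell (1,1)='.' (+1 fires, +2 burnt)
Step 7: cell (1,1)='.' (+0 fires, +1 burnt)
  fire out at step 7

1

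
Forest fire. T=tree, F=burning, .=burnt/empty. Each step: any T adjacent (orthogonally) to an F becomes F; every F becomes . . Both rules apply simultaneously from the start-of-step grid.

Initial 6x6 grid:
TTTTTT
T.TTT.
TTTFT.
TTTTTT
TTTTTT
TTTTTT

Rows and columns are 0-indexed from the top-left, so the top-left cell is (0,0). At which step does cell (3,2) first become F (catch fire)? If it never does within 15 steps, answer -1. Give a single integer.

Step 1: cell (3,2)='T' (+4 fires, +1 burnt)
Step 2: cell (3,2)='F' (+7 fires, +4 burnt)
  -> target ignites at step 2
Step 3: cell (3,2)='.' (+8 fires, +7 burnt)
Step 4: cell (3,2)='.' (+8 fires, +8 burnt)
Step 5: cell (3,2)='.' (+4 fires, +8 burnt)
Step 6: cell (3,2)='.' (+1 fires, +4 burnt)
Step 7: cell (3,2)='.' (+0 fires, +1 burnt)
  fire out at step 7

2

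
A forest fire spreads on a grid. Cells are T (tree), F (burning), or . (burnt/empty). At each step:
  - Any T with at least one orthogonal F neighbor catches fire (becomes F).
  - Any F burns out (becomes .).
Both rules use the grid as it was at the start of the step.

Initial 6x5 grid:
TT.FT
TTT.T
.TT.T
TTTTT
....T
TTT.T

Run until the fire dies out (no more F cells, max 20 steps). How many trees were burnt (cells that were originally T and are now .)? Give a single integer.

Step 1: +1 fires, +1 burnt (F count now 1)
Step 2: +1 fires, +1 burnt (F count now 1)
Step 3: +1 fires, +1 burnt (F count now 1)
Step 4: +1 fires, +1 burnt (F count now 1)
Step 5: +2 fires, +1 burnt (F count now 2)
Step 6: +2 fires, +2 burnt (F count now 2)
Step 7: +2 fires, +2 burnt (F count now 2)
Step 8: +3 fires, +2 burnt (F count now 3)
Step 9: +1 fires, +3 burnt (F count now 1)
Step 10: +2 fires, +1 burnt (F count now 2)
Step 11: +1 fires, +2 burnt (F count now 1)
Step 12: +0 fires, +1 burnt (F count now 0)
Fire out after step 12
Initially T: 20, now '.': 27
Total burnt (originally-T cells now '.'): 17

Answer: 17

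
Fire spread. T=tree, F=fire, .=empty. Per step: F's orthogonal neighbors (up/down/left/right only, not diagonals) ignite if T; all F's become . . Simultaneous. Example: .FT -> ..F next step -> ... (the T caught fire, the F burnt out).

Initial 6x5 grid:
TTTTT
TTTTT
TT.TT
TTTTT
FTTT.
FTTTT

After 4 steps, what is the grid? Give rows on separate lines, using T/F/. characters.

Step 1: 3 trees catch fire, 2 burn out
  TTTTT
  TTTTT
  TT.TT
  FTTTT
  .FTT.
  .FTTT
Step 2: 4 trees catch fire, 3 burn out
  TTTTT
  TTTTT
  FT.TT
  .FTTT
  ..FT.
  ..FTT
Step 3: 5 trees catch fire, 4 burn out
  TTTTT
  FTTTT
  .F.TT
  ..FTT
  ...F.
  ...FT
Step 4: 4 trees catch fire, 5 burn out
  FTTTT
  .FTTT
  ...TT
  ...FT
  .....
  ....F

FTTTT
.FTTT
...TT
...FT
.....
....F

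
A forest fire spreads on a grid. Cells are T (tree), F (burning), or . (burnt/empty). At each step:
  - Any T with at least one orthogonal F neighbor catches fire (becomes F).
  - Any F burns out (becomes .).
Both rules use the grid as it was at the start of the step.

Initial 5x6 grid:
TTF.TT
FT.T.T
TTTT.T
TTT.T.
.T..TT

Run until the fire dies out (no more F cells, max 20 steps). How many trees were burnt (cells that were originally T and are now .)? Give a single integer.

Step 1: +4 fires, +2 burnt (F count now 4)
Step 2: +2 fires, +4 burnt (F count now 2)
Step 3: +2 fires, +2 burnt (F count now 2)
Step 4: +3 fires, +2 burnt (F count now 3)
Step 5: +1 fires, +3 burnt (F count now 1)
Step 6: +0 fires, +1 burnt (F count now 0)
Fire out after step 6
Initially T: 19, now '.': 23
Total burnt (originally-T cells now '.'): 12

Answer: 12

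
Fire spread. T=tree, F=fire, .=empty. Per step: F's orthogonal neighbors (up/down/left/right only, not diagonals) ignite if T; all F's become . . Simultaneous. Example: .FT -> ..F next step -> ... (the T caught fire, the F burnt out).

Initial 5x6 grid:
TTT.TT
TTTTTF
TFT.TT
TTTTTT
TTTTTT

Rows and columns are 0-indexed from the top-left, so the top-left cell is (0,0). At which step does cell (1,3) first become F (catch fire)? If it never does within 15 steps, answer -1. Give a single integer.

Step 1: cell (1,3)='T' (+7 fires, +2 burnt)
Step 2: cell (1,3)='F' (+10 fires, +7 burnt)
  -> target ignites at step 2
Step 3: cell (1,3)='.' (+7 fires, +10 burnt)
Step 4: cell (1,3)='.' (+2 fires, +7 burnt)
Step 5: cell (1,3)='.' (+0 fires, +2 burnt)
  fire out at step 5

2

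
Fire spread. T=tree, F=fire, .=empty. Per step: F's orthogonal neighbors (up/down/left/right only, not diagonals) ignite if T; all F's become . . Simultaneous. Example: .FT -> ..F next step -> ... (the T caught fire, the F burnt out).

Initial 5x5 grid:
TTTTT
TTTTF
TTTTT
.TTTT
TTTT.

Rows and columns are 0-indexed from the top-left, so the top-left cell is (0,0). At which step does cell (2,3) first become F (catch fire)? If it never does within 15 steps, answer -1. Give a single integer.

Step 1: cell (2,3)='T' (+3 fires, +1 burnt)
Step 2: cell (2,3)='F' (+4 fires, +3 burnt)
  -> target ignites at step 2
Step 3: cell (2,3)='.' (+4 fires, +4 burnt)
Step 4: cell (2,3)='.' (+5 fires, +4 burnt)
Step 5: cell (2,3)='.' (+4 fires, +5 burnt)
Step 6: cell (2,3)='.' (+1 fires, +4 burnt)
Step 7: cell (2,3)='.' (+1 fires, +1 burnt)
Step 8: cell (2,3)='.' (+0 fires, +1 burnt)
  fire out at step 8

2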